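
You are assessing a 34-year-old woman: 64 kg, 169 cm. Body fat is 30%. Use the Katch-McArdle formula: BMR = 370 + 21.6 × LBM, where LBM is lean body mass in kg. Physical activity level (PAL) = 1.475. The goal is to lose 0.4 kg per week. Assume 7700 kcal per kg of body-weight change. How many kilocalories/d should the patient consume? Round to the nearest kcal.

1533 kilocalories/d

LBM = 64 × (1 − 0.3) = 44.8 kg. Katch-McArdle: BMR = 370 + 21.6 × 44.8 = 1337.68 kcal/day.
TEE = 1337.68 × 1.475 = 1973.078 kcal/day.
Required daily deficit = 0.4 × 7700 ÷ 7 = 440 kcal/day.
Target intake = 1973.078 − 440 = 1533.078 kcal/day.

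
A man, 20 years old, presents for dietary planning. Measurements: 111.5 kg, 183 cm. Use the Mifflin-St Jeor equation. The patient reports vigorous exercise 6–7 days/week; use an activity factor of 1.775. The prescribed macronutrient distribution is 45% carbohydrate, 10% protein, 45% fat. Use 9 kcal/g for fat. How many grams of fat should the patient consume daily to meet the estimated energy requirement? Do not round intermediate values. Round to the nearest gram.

Mifflin-St Jeor (male): BMR = 10(111.5) + 6.25(183) − 5(20) + 5 = 1115 + 1143.75 − 100 + 5 = 2163.75 kcal/day.
TEE = 2163.75 × 1.775 = 3840.6563 kcal/day.
Fat energy = 45% × 3840.6563 = 1728.2953 kcal.
Fat = 1728.2953 ÷ 9 kcal/g = 192.0328 g.

192 g/day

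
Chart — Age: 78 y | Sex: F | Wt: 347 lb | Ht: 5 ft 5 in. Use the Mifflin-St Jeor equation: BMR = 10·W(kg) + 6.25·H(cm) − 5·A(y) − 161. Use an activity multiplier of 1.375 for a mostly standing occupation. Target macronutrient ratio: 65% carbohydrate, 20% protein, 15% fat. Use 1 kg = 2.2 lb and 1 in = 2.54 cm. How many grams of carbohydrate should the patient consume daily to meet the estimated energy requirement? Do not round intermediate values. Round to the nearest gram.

Convert to metric: weight = 347 ÷ 2.2 = 157.7273 kg; height = (5×12 + 5) × 2.54 = 65 × 2.54 = 165.1 cm.
Mifflin-St Jeor (female): BMR = 10(157.7273) + 6.25(165.1) − 5(78) − 161 = 1577.2727 + 1031.875 − 390 − 161 = 2058.1477 kcal/day.
TEE = 2058.1477 × 1.375 = 2829.9531 kcal/day.
Carbohydrate energy = 65% × 2829.9531 = 1839.4695 kcal.
Carbohydrate = 1839.4695 ÷ 4 kcal/g = 459.8674 g.

460 g/day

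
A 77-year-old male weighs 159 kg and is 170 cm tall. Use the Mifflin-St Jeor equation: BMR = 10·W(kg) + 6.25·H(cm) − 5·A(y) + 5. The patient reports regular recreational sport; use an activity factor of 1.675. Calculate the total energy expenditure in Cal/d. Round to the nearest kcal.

Mifflin-St Jeor (male): BMR = 10(159) + 6.25(170) − 5(77) + 5 = 1590 + 1062.5 − 385 + 5 = 2272.5 kcal/day.
TEE = BMR × activity factor = 2272.5 × 1.675 = 3806.4375 kcal/day.

3806 Cal/d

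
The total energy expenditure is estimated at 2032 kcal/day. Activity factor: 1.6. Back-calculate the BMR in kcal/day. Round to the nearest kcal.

1270 kcal/day

BMR = TEE ÷ activity factor = 2032 ÷ 1.6 = 1270 kcal/day.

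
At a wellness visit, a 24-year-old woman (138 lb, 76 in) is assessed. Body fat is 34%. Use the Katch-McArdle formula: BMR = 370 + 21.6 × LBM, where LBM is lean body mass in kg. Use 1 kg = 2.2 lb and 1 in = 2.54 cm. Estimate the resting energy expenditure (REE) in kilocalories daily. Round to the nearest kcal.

1264 kilocalories daily

Convert to metric: weight = 138 ÷ 2.2 = 62.7273 kg; height = 76 × 2.54 = 193.04 cm.
LBM = 62.7273 × (1 − 0.34) = 41.4 kg. Katch-McArdle: BMR = 370 + 21.6 × 41.4 = 1264.24 kcal/day.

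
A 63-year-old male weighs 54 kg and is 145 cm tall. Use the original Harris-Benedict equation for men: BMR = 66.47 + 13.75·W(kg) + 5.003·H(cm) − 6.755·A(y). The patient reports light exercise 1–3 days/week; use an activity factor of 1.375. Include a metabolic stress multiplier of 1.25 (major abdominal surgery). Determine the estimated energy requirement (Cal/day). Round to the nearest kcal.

1906 Cal/day

Harris-Benedict: BMR = 66.47 + 13.75(54) + 5.003(145) − 6.755(63) = 1108.84 kcal/day.
TEE = BMR × activity factor = 1108.84 × 1.375 = 1524.655 kcal/day.
Apply stress factor: 1524.655 × 1.25 = 1905.8188 kcal/day.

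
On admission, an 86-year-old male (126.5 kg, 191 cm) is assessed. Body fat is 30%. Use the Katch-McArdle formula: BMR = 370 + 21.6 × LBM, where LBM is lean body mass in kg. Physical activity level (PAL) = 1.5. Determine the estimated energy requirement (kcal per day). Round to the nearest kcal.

LBM = 126.5 × (1 − 0.3) = 88.55 kg. Katch-McArdle: BMR = 370 + 21.6 × 88.55 = 2282.68 kcal/day.
TEE = BMR × activity factor = 2282.68 × 1.5 = 3424.02 kcal/day.

3424 kcal per day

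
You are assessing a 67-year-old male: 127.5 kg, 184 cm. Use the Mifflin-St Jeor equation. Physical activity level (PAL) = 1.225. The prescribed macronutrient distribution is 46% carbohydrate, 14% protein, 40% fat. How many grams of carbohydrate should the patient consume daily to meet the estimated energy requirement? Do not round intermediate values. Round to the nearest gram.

Mifflin-St Jeor (male): BMR = 10(127.5) + 6.25(184) − 5(67) + 5 = 1275 + 1150 − 335 + 5 = 2095 kcal/day.
TEE = 2095 × 1.225 = 2566.375 kcal/day.
Carbohydrate energy = 46% × 2566.375 = 1180.5325 kcal.
Carbohydrate = 1180.5325 ÷ 4 kcal/g = 295.1331 g.

295 g/day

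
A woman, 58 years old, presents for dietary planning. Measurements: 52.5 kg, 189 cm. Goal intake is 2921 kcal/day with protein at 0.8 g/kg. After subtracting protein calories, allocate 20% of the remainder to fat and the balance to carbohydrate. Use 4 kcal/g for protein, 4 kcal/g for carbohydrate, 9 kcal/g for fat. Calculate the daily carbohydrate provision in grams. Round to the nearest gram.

Protein = 0.8 × 52.5 = 42 g → 42 × 4 = 168 kcal.
Non-protein calories = 2921 − 168 = 2753 kcal.
Fat: 20% × 2753 = 550.6 kcal; carbohydrate: 2202.4 kcal.
Carbohydrate: 2202.4 kcal ÷ 4 kcal/g = 550.6 g.

551 g/day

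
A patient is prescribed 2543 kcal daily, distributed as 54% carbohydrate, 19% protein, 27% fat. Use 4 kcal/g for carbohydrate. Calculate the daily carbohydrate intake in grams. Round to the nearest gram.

Carbohydrate energy = 54% × 2543 = 1373.22 kcal.
At 4 kcal/g: 1373.22 ÷ 4 = 343.305 g.

343 g/day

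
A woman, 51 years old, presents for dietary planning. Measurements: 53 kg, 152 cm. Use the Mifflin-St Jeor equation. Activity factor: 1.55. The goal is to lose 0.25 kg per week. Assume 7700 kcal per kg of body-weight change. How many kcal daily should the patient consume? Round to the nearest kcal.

1374 kcal daily

Mifflin-St Jeor (female): BMR = 10(53) + 6.25(152) − 5(51) − 161 = 530 + 950 − 255 − 161 = 1064 kcal/day.
TEE = 1064 × 1.55 = 1649.2 kcal/day.
Required daily deficit = 0.25 × 7700 ÷ 7 = 275 kcal/day.
Target intake = 1649.2 − 275 = 1374.2 kcal/day.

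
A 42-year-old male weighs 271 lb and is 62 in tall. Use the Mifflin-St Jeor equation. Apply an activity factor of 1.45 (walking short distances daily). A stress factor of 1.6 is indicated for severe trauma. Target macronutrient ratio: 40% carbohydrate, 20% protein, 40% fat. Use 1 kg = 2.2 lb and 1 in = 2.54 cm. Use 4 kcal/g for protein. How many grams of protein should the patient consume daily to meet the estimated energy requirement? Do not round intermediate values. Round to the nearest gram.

233 g/day

Convert to metric: weight = 271 ÷ 2.2 = 123.1818 kg; height = 62 × 2.54 = 157.48 cm.
Mifflin-St Jeor (male): BMR = 10(123.1818) + 6.25(157.48) − 5(42) + 5 = 1231.8182 + 984.25 − 210 + 5 = 2011.0682 kcal/day.
TEE = 2011.0682 × 1.45 = 2916.0489 kcal/day.
With stress factor 1.6: 2916.0489 × 1.6 = 4665.6782 kcal/day.
Protein energy = 20% × 4665.6782 = 933.1356 kcal.
Protein = 933.1356 ÷ 4 kcal/g = 233.2839 g.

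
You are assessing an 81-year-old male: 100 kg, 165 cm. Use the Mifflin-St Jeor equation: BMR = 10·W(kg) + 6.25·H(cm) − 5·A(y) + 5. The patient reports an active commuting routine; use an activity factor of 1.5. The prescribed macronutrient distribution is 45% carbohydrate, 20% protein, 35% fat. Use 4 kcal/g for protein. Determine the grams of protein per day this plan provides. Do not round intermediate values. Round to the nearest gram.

Mifflin-St Jeor (male): BMR = 10(100) + 6.25(165) − 5(81) + 5 = 1000 + 1031.25 − 405 + 5 = 1631.25 kcal/day.
TEE = 1631.25 × 1.5 = 2446.875 kcal/day.
Protein energy = 20% × 2446.875 = 489.375 kcal.
Protein = 489.375 ÷ 4 kcal/g = 122.3438 g.

122 g/day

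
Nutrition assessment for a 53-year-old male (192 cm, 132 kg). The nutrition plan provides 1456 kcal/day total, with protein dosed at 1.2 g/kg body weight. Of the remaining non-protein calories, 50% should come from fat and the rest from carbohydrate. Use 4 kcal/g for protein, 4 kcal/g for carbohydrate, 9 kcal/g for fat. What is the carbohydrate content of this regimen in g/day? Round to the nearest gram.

Protein = 1.2 × 132 = 158.4 g → 158.4 × 4 = 633.6 kcal.
Non-protein calories = 1456 − 633.6 = 822.4 kcal.
Fat: 50% × 822.4 = 411.2 kcal; carbohydrate: 411.2 kcal.
Carbohydrate: 411.2 kcal ÷ 4 kcal/g = 102.8 g.

103 g/day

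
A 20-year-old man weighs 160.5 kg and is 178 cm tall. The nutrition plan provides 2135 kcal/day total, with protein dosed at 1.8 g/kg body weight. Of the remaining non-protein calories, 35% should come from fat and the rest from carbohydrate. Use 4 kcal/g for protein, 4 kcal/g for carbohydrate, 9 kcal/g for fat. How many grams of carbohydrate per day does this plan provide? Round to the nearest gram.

159 g/day

Protein = 1.8 × 160.5 = 288.9 g → 288.9 × 4 = 1155.6 kcal.
Non-protein calories = 2135 − 1155.6 = 979.4 kcal.
Fat: 35% × 979.4 = 342.79 kcal; carbohydrate: 636.61 kcal.
Carbohydrate: 636.61 kcal ÷ 4 kcal/g = 159.1525 g.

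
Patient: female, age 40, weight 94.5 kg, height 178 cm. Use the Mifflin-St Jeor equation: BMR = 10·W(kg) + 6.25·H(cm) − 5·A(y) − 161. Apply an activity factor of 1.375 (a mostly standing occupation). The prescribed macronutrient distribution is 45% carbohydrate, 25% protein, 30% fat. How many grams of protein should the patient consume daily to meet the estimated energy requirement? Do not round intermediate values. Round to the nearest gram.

Mifflin-St Jeor (female): BMR = 10(94.5) + 6.25(178) − 5(40) − 161 = 945 + 1112.5 − 200 − 161 = 1696.5 kcal/day.
TEE = 1696.5 × 1.375 = 2332.6875 kcal/day.
Protein energy = 25% × 2332.6875 = 583.1719 kcal.
Protein = 583.1719 ÷ 4 kcal/g = 145.793 g.

146 g/day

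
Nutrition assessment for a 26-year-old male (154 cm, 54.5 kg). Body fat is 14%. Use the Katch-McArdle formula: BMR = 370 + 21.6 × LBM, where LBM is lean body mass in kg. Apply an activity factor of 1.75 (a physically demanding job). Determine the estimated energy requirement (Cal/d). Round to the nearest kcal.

LBM = 54.5 × (1 − 0.14) = 46.87 kg. Katch-McArdle: BMR = 370 + 21.6 × 46.87 = 1382.392 kcal/day.
TEE = BMR × activity factor = 1382.392 × 1.75 = 2419.186 kcal/day.

2419 Cal/d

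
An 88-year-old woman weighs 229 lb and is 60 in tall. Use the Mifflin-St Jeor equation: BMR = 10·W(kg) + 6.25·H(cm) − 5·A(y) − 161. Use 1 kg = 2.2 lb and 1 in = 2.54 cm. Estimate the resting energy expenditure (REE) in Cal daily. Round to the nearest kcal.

1392 Cal daily

Convert to metric: weight = 229 ÷ 2.2 = 104.0909 kg; height = 60 × 2.54 = 152.4 cm.
Mifflin-St Jeor (female): BMR = 10(104.0909) + 6.25(152.4) − 5(88) − 161 = 1040.9091 + 952.5 − 440 − 161 = 1392.4091 kcal/day.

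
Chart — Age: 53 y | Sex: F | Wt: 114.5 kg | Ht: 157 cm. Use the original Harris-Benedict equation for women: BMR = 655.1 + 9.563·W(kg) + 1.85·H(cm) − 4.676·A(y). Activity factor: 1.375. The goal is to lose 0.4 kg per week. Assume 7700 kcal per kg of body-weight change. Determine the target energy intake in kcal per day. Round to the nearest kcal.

Harris-Benedict: BMR = 655.1 + 9.563(114.5) + 1.85(157) − 4.676(53) = 1792.6855 kcal/day.
TEE = 1792.6855 × 1.375 = 2464.9426 kcal/day.
Required daily deficit = 0.4 × 7700 ÷ 7 = 440 kcal/day.
Target intake = 2464.9426 − 440 = 2024.9426 kcal/day.

2025 kcal per day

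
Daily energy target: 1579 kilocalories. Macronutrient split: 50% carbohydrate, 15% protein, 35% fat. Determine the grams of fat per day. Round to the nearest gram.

Fat energy = 35% × 1579 = 552.65 kcal.
At 9 kcal/g: 552.65 ÷ 9 = 61.4056 g.

61 g/day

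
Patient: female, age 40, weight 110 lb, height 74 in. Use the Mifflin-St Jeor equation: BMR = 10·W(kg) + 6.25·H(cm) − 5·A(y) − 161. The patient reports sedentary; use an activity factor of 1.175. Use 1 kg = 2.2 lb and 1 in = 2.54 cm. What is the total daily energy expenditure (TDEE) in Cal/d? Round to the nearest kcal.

Convert to metric: weight = 110 ÷ 2.2 = 50 kg; height = 74 × 2.54 = 187.96 cm.
Mifflin-St Jeor (female): BMR = 10(50) + 6.25(187.96) − 5(40) − 161 = 500 + 1174.75 − 200 − 161 = 1313.75 kcal/day.
TEE = BMR × activity factor = 1313.75 × 1.175 = 1543.6563 kcal/day.

1544 Cal/d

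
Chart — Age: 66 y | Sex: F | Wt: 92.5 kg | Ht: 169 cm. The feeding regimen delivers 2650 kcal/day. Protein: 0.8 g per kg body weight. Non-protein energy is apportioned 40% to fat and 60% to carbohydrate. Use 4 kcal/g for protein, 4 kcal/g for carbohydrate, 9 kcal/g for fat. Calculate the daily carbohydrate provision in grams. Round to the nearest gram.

353 g/day

Protein = 0.8 × 92.5 = 74 g → 74 × 4 = 296 kcal.
Non-protein calories = 2650 − 296 = 2354 kcal.
Fat: 40% × 2354 = 941.6 kcal; carbohydrate: 1412.4 kcal.
Carbohydrate: 1412.4 kcal ÷ 4 kcal/g = 353.1 g.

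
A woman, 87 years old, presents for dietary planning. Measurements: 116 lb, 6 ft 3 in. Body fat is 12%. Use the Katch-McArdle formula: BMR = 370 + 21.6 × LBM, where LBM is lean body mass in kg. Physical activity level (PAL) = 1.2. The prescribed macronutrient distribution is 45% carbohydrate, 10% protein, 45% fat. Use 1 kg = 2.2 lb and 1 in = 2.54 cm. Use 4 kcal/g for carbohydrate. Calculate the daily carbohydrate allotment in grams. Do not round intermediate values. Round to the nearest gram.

185 g/day

Convert to metric: weight = 116 ÷ 2.2 = 52.7273 kg; height = (6×12 + 3) × 2.54 = 75 × 2.54 = 190.5 cm.
LBM = 52.7273 × (1 − 0.12) = 46.4 kg. Katch-McArdle: BMR = 370 + 21.6 × 46.4 = 1372.24 kcal/day.
TEE = 1372.24 × 1.2 = 1646.688 kcal/day.
Carbohydrate energy = 45% × 1646.688 = 741.0096 kcal.
Carbohydrate = 741.0096 ÷ 4 kcal/g = 185.2524 g.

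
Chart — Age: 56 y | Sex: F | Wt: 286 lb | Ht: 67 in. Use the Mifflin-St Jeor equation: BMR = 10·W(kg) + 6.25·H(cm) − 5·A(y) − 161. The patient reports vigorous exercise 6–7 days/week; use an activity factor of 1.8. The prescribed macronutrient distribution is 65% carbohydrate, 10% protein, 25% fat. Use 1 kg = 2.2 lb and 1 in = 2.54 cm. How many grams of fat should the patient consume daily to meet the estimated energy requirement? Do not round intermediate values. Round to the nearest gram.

Convert to metric: weight = 286 ÷ 2.2 = 130 kg; height = 67 × 2.54 = 170.18 cm.
Mifflin-St Jeor (female): BMR = 10(130) + 6.25(170.18) − 5(56) − 161 = 1300 + 1063.625 − 280 − 161 = 1922.625 kcal/day.
TEE = 1922.625 × 1.8 = 3460.725 kcal/day.
Fat energy = 25% × 3460.725 = 865.1813 kcal.
Fat = 865.1813 ÷ 9 kcal/g = 96.1313 g.

96 g/day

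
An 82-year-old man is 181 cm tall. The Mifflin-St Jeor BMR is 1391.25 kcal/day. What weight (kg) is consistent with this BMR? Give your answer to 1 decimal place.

66.5 kg

1391.25 = 10·W + 6.25(181) − 5(82) + 5
10·W = 1391.25 − 726.25 = 665, so W = 66.5 kg.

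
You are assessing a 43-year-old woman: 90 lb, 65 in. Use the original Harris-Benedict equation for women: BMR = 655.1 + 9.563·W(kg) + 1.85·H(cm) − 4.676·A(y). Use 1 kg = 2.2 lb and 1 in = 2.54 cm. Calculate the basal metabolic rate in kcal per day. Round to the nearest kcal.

Convert to metric: weight = 90 ÷ 2.2 = 40.9091 kg; height = 65 × 2.54 = 165.1 cm.
Harris-Benedict: BMR = 655.1 + 9.563(40.9091) + 1.85(165.1) − 4.676(43) = 1150.6806 kcal/day.

1151 kcal per day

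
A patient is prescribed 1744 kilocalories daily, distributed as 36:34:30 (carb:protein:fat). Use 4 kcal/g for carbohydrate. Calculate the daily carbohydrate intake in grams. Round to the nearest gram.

Carbohydrate energy = 36% × 1744 = 627.84 kcal.
At 4 kcal/g: 627.84 ÷ 4 = 156.96 g.

157 g/day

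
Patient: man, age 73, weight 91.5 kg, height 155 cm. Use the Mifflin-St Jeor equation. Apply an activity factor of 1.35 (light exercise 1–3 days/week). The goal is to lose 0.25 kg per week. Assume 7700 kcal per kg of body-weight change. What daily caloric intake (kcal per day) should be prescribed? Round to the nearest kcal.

Mifflin-St Jeor (male): BMR = 10(91.5) + 6.25(155) − 5(73) + 5 = 915 + 968.75 − 365 + 5 = 1523.75 kcal/day.
TEE = 1523.75 × 1.35 = 2057.0625 kcal/day.
Required daily deficit = 0.25 × 7700 ÷ 7 = 275 kcal/day.
Target intake = 2057.0625 − 275 = 1782.0625 kcal/day.

1782 kcal per day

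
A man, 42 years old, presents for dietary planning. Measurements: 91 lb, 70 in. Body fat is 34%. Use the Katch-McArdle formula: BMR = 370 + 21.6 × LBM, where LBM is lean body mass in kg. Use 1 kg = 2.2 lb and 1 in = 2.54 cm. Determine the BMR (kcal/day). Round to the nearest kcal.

Convert to metric: weight = 91 ÷ 2.2 = 41.3636 kg; height = 70 × 2.54 = 177.8 cm.
LBM = 41.3636 × (1 − 0.34) = 27.3 kg. Katch-McArdle: BMR = 370 + 21.6 × 27.3 = 959.68 kcal/day.

960 kcal/day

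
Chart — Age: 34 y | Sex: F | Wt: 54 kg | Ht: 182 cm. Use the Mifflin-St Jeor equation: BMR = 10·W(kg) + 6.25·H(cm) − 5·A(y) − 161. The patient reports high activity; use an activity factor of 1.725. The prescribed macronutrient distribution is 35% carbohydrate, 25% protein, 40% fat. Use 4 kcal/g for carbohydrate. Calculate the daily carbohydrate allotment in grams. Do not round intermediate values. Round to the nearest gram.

Mifflin-St Jeor (female): BMR = 10(54) + 6.25(182) − 5(34) − 161 = 540 + 1137.5 − 170 − 161 = 1346.5 kcal/day.
TEE = 1346.5 × 1.725 = 2322.7125 kcal/day.
Carbohydrate energy = 35% × 2322.7125 = 812.9494 kcal.
Carbohydrate = 812.9494 ÷ 4 kcal/g = 203.2373 g.

203 g/day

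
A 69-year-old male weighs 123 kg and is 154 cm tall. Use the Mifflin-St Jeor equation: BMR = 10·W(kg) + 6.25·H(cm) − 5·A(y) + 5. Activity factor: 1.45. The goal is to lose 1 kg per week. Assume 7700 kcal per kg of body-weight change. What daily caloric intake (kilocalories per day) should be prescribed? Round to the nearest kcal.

Mifflin-St Jeor (male): BMR = 10(123) + 6.25(154) − 5(69) + 5 = 1230 + 962.5 − 345 + 5 = 1852.5 kcal/day.
TEE = 1852.5 × 1.45 = 2686.125 kcal/day.
Required daily deficit = 1 × 7700 ÷ 7 = 1100 kcal/day.
Target intake = 2686.125 − 1100 = 1586.125 kcal/day.

1586 kilocalories per day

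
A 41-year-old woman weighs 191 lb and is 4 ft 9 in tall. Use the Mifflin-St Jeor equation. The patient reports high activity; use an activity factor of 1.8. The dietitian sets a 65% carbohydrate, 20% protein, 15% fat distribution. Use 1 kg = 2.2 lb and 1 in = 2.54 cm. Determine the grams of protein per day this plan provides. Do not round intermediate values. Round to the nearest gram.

127 g/day

Convert to metric: weight = 191 ÷ 2.2 = 86.8182 kg; height = (4×12 + 9) × 2.54 = 57 × 2.54 = 144.78 cm.
Mifflin-St Jeor (female): BMR = 10(86.8182) + 6.25(144.78) − 5(41) − 161 = 868.1818 + 904.875 − 205 − 161 = 1407.0568 kcal/day.
TEE = 1407.0568 × 1.8 = 2532.7023 kcal/day.
Protein energy = 20% × 2532.7023 = 506.5405 kcal.
Protein = 506.5405 ÷ 4 kcal/g = 126.6351 g.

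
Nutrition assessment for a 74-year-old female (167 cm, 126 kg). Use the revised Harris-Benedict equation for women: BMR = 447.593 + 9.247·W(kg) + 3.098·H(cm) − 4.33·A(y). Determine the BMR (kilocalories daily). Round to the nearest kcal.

Harris-Benedict: BMR = 447.593 + 9.247(126) + 3.098(167) − 4.33(74) = 1809.661 kcal/day.

1810 kilocalories daily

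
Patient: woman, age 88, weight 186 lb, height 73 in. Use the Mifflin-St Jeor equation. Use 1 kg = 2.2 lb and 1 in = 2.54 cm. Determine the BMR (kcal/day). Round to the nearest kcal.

Convert to metric: weight = 186 ÷ 2.2 = 84.5455 kg; height = 73 × 2.54 = 185.42 cm.
Mifflin-St Jeor (female): BMR = 10(84.5455) + 6.25(185.42) − 5(88) − 161 = 845.4545 + 1158.875 − 440 − 161 = 1403.3295 kcal/day.

1403 kcal/day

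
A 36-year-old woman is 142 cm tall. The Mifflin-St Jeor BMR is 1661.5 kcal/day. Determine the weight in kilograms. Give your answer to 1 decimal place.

111.5 kg

1661.5 = 10·W + 6.25(142) − 5(36) − 161
10·W = 1661.5 − 546.5 = 1115, so W = 111.5 kg.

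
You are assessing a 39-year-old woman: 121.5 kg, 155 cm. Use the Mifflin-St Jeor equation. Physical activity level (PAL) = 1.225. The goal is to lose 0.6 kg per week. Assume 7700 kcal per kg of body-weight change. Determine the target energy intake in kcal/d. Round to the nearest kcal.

1579 kcal/d

Mifflin-St Jeor (female): BMR = 10(121.5) + 6.25(155) − 5(39) − 161 = 1215 + 968.75 − 195 − 161 = 1827.75 kcal/day.
TEE = 1827.75 × 1.225 = 2238.9938 kcal/day.
Required daily deficit = 0.6 × 7700 ÷ 7 = 660 kcal/day.
Target intake = 2238.9938 − 660 = 1578.9938 kcal/day.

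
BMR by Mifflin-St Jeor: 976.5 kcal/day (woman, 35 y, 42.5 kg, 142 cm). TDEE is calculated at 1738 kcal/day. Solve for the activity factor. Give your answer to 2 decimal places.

1.78

Activity factor = TEE ÷ BMR = 1738 ÷ 976.5 = 1.78.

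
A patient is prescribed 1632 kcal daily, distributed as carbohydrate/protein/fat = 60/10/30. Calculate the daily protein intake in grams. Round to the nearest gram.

41 g/day

Protein energy = 10% × 1632 = 163.2 kcal.
At 4 kcal/g: 163.2 ÷ 4 = 40.8 g.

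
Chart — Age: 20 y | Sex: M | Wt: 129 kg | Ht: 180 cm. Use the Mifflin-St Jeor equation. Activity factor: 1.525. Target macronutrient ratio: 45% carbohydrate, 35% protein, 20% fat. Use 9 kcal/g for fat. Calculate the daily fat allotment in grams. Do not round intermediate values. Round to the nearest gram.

79 g/day

Mifflin-St Jeor (male): BMR = 10(129) + 6.25(180) − 5(20) + 5 = 1290 + 1125 − 100 + 5 = 2320 kcal/day.
TEE = 2320 × 1.525 = 3538 kcal/day.
Fat energy = 20% × 3538 = 707.6 kcal.
Fat = 707.6 ÷ 9 kcal/g = 78.6222 g.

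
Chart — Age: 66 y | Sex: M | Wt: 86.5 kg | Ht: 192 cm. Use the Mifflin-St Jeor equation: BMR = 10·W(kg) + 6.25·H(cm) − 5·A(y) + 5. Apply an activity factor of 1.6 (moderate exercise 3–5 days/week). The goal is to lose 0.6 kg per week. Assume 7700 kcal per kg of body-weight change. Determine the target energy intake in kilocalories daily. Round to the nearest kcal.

2124 kilocalories daily

Mifflin-St Jeor (male): BMR = 10(86.5) + 6.25(192) − 5(66) + 5 = 865 + 1200 − 330 + 5 = 1740 kcal/day.
TEE = 1740 × 1.6 = 2784 kcal/day.
Required daily deficit = 0.6 × 7700 ÷ 7 = 660 kcal/day.
Target intake = 2784 − 660 = 2124 kcal/day.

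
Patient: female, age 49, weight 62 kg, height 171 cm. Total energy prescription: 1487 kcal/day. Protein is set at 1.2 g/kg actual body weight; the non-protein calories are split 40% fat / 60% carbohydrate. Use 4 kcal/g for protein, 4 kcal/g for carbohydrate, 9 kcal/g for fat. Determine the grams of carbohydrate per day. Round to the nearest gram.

Protein = 1.2 × 62 = 74.4 g → 74.4 × 4 = 297.6 kcal.
Non-protein calories = 1487 − 297.6 = 1189.4 kcal.
Fat: 40% × 1189.4 = 475.76 kcal; carbohydrate: 713.64 kcal.
Carbohydrate: 713.64 kcal ÷ 4 kcal/g = 178.41 g.

178 g/day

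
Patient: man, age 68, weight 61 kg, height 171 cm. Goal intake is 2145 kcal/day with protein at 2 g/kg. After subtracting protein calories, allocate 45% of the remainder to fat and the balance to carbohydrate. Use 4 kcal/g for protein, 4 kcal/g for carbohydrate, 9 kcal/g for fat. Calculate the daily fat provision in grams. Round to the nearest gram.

Protein = 2 × 61 = 122 g → 122 × 4 = 488 kcal.
Non-protein calories = 2145 − 488 = 1657 kcal.
Fat: 45% × 1657 = 745.65 kcal; carbohydrate: 911.35 kcal.
Fat: 745.65 kcal ÷ 9 kcal/g = 82.85 g.

83 g/day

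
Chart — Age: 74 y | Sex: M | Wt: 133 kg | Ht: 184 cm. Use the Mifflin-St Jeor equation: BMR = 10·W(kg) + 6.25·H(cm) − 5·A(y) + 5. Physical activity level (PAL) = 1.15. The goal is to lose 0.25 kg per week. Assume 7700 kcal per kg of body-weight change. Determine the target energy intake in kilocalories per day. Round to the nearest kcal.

Mifflin-St Jeor (male): BMR = 10(133) + 6.25(184) − 5(74) + 5 = 1330 + 1150 − 370 + 5 = 2115 kcal/day.
TEE = 2115 × 1.15 = 2432.25 kcal/day.
Required daily deficit = 0.25 × 7700 ÷ 7 = 275 kcal/day.
Target intake = 2432.25 − 275 = 2157.25 kcal/day.

2157 kilocalories per day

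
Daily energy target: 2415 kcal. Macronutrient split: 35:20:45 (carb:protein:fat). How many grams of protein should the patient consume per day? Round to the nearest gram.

121 g/day

Protein energy = 20% × 2415 = 483 kcal.
At 4 kcal/g: 483 ÷ 4 = 120.75 g.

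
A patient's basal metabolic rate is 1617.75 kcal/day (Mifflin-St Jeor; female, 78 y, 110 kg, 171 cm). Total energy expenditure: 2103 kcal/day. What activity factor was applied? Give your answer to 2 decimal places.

1.30

Activity factor = TEE ÷ BMR = 2103 ÷ 1617.75 = 1.3.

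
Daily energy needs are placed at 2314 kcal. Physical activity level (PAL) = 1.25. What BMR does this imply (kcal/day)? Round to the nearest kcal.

BMR = TEE ÷ activity factor = 2314 ÷ 1.25 = 1851.2 kcal/day.

1851 kcal/day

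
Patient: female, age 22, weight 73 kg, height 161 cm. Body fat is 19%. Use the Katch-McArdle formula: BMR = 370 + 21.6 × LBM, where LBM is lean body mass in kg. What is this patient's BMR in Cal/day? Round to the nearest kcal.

LBM = 73 × (1 − 0.19) = 59.13 kg. Katch-McArdle: BMR = 370 + 21.6 × 59.13 = 1647.208 kcal/day.

1647 Cal/day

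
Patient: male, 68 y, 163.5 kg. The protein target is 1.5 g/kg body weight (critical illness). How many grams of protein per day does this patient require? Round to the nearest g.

245 g/day

Protein = 1.5 g/kg × 163.5 kg = 245.25 g/day.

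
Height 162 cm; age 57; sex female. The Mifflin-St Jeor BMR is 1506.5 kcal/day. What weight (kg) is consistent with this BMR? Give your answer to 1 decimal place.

1506.5 = 10·W + 6.25(162) − 5(57) − 161
10·W = 1506.5 − 566.5 = 940, so W = 94 kg.

94.0 kg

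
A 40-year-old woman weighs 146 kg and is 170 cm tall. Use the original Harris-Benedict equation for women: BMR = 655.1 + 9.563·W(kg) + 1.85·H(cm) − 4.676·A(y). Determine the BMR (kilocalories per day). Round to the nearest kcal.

2179 kilocalories per day

Harris-Benedict: BMR = 655.1 + 9.563(146) + 1.85(170) − 4.676(40) = 2178.758 kcal/day.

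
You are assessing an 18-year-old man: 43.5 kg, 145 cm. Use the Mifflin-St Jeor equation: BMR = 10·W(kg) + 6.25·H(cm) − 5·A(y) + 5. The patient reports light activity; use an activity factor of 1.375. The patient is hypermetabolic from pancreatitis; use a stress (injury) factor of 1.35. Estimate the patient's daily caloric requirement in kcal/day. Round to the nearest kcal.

Mifflin-St Jeor (male): BMR = 10(43.5) + 6.25(145) − 5(18) + 5 = 435 + 906.25 − 90 + 5 = 1256.25 kcal/day.
TEE = BMR × activity factor = 1256.25 × 1.375 = 1727.3438 kcal/day.
Apply stress factor: 1727.3438 × 1.35 = 2331.9141 kcal/day.

2332 kcal/day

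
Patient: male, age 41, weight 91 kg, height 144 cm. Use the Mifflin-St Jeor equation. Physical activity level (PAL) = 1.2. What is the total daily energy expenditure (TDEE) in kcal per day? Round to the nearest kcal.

Mifflin-St Jeor (male): BMR = 10(91) + 6.25(144) − 5(41) + 5 = 910 + 900 − 205 + 5 = 1610 kcal/day.
TEE = BMR × activity factor = 1610 × 1.2 = 1932 kcal/day.

1932 kcal per day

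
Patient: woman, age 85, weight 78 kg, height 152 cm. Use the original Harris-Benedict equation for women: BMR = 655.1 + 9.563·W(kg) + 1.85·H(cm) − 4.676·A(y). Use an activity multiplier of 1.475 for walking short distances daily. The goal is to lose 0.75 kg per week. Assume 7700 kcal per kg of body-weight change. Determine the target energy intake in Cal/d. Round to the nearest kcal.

1070 Cal/d

Harris-Benedict: BMR = 655.1 + 9.563(78) + 1.85(152) − 4.676(85) = 1284.754 kcal/day.
TEE = 1284.754 × 1.475 = 1895.0122 kcal/day.
Required daily deficit = 0.75 × 7700 ÷ 7 = 825 kcal/day.
Target intake = 1895.0122 − 825 = 1070.0122 kcal/day.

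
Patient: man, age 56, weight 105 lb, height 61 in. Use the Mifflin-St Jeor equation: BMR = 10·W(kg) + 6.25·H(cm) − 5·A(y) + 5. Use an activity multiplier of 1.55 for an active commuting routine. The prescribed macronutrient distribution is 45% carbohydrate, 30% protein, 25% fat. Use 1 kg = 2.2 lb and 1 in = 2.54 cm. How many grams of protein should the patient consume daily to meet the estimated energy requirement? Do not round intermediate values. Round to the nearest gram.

136 g/day

Convert to metric: weight = 105 ÷ 2.2 = 47.7273 kg; height = 61 × 2.54 = 154.94 cm.
Mifflin-St Jeor (male): BMR = 10(47.7273) + 6.25(154.94) − 5(56) + 5 = 477.2727 + 968.375 − 280 + 5 = 1170.6477 kcal/day.
TEE = 1170.6477 × 1.55 = 1814.504 kcal/day.
Protein energy = 30% × 1814.504 = 544.3512 kcal.
Protein = 544.3512 ÷ 4 kcal/g = 136.0878 g.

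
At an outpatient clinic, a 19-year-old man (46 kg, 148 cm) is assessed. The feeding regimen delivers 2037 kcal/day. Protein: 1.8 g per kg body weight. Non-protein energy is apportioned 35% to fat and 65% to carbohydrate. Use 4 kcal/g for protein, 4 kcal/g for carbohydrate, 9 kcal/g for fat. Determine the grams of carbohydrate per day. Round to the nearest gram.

Protein = 1.8 × 46 = 82.8 g → 82.8 × 4 = 331.2 kcal.
Non-protein calories = 2037 − 331.2 = 1705.8 kcal.
Fat: 35% × 1705.8 = 597.03 kcal; carbohydrate: 1108.77 kcal.
Carbohydrate: 1108.77 kcal ÷ 4 kcal/g = 277.1925 g.

277 g/day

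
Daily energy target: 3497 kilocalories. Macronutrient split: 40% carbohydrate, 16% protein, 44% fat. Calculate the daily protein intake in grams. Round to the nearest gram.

Protein energy = 16% × 3497 = 559.52 kcal.
At 4 kcal/g: 559.52 ÷ 4 = 139.88 g.

140 g/day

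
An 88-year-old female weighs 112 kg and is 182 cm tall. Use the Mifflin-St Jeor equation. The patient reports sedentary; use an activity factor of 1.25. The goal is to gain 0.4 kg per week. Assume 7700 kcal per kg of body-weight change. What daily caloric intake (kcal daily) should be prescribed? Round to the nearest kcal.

Mifflin-St Jeor (female): BMR = 10(112) + 6.25(182) − 5(88) − 161 = 1120 + 1137.5 − 440 − 161 = 1656.5 kcal/day.
TEE = 1656.5 × 1.25 = 2070.625 kcal/day.
Required daily surplus = 0.4 × 7700 ÷ 7 = 440 kcal/day.
Target intake = 2070.625 + 440 = 2510.625 kcal/day.

2511 kcal daily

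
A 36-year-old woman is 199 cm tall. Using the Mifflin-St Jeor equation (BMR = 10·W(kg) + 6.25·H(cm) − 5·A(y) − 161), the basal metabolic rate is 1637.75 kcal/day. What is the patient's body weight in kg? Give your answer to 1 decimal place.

73.5 kg

1637.75 = 10·W + 6.25(199) − 5(36) − 161
10·W = 1637.75 − 902.75 = 735, so W = 73.5 kg.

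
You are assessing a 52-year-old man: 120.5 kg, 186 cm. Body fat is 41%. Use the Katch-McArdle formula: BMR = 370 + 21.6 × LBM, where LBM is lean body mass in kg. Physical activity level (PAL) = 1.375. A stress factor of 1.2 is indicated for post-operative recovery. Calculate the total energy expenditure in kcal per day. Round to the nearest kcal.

3144 kcal per day

LBM = 120.5 × (1 − 0.41) = 71.095 kg. Katch-McArdle: BMR = 370 + 21.6 × 71.095 = 1905.652 kcal/day.
TEE = BMR × activity factor = 1905.652 × 1.375 = 2620.2715 kcal/day.
Apply stress factor: 2620.2715 × 1.2 = 3144.3258 kcal/day.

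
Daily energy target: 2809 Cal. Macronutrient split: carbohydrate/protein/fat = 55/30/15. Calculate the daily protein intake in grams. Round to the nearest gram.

Protein energy = 30% × 2809 = 842.7 kcal.
At 4 kcal/g: 842.7 ÷ 4 = 210.675 g.

211 g/day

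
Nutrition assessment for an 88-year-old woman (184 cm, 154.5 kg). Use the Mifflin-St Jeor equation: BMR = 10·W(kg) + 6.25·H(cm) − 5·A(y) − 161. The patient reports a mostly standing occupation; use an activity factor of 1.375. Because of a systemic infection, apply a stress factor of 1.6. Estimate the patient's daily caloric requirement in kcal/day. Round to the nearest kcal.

Mifflin-St Jeor (female): BMR = 10(154.5) + 6.25(184) − 5(88) − 161 = 1545 + 1150 − 440 − 161 = 2094 kcal/day.
TEE = BMR × activity factor = 2094 × 1.375 = 2879.25 kcal/day.
Apply stress factor: 2879.25 × 1.6 = 4606.8 kcal/day.

4607 kcal/day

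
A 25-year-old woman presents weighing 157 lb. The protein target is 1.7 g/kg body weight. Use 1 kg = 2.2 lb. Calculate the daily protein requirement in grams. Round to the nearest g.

121 g/day

Weight in kg = 157 ÷ 2.2 = 71.3636 kg.
Protein = 1.7 g/kg × 71.3636 kg = 121.3182 g/day.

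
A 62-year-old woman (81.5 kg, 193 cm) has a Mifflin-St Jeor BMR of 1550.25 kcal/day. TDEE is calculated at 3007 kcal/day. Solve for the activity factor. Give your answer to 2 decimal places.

1.94

Activity factor = TEE ÷ BMR = 3007 ÷ 1550.25 = 1.94.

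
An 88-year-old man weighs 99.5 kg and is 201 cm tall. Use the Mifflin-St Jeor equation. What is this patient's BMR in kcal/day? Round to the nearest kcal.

1816 kcal/day

Mifflin-St Jeor (male): BMR = 10(99.5) + 6.25(201) − 5(88) + 5 = 995 + 1256.25 − 440 + 5 = 1816.25 kcal/day.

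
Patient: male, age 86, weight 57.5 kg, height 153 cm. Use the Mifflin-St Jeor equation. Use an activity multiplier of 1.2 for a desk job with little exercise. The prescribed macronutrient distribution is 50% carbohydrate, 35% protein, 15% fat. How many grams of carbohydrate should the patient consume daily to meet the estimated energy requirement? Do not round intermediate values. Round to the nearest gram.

Mifflin-St Jeor (male): BMR = 10(57.5) + 6.25(153) − 5(86) + 5 = 575 + 956.25 − 430 + 5 = 1106.25 kcal/day.
TEE = 1106.25 × 1.2 = 1327.5 kcal/day.
Carbohydrate energy = 50% × 1327.5 = 663.75 kcal.
Carbohydrate = 663.75 ÷ 4 kcal/g = 165.9375 g.

166 g/day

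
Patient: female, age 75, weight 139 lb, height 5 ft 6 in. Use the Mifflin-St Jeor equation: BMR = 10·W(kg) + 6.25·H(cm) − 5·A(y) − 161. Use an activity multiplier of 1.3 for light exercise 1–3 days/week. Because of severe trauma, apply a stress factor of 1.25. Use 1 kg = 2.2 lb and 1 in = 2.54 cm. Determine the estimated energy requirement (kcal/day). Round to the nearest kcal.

1858 kcal/day

Convert to metric: weight = 139 ÷ 2.2 = 63.1818 kg; height = (5×12 + 6) × 2.54 = 66 × 2.54 = 167.64 cm.
Mifflin-St Jeor (female): BMR = 10(63.1818) + 6.25(167.64) − 5(75) − 161 = 631.8182 + 1047.75 − 375 − 161 = 1143.5682 kcal/day.
TEE = BMR × activity factor = 1143.5682 × 1.3 = 1486.6386 kcal/day.
Apply stress factor: 1486.6386 × 1.25 = 1858.2983 kcal/day.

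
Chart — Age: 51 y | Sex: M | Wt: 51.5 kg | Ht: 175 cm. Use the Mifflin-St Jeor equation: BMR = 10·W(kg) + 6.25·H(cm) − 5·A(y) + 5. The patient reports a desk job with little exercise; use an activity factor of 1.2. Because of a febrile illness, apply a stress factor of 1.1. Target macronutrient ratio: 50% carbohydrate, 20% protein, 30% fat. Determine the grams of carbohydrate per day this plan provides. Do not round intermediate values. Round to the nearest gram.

224 g/day

Mifflin-St Jeor (male): BMR = 10(51.5) + 6.25(175) − 5(51) + 5 = 515 + 1093.75 − 255 + 5 = 1358.75 kcal/day.
TEE = 1358.75 × 1.2 = 1630.5 kcal/day.
With stress factor 1.1: 1630.5 × 1.1 = 1793.55 kcal/day.
Carbohydrate energy = 50% × 1793.55 = 896.775 kcal.
Carbohydrate = 896.775 ÷ 4 kcal/g = 224.1938 g.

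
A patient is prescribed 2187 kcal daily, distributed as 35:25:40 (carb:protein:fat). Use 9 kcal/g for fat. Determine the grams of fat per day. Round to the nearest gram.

Fat energy = 40% × 2187 = 874.8 kcal.
At 9 kcal/g: 874.8 ÷ 9 = 97.2 g.

97 g/day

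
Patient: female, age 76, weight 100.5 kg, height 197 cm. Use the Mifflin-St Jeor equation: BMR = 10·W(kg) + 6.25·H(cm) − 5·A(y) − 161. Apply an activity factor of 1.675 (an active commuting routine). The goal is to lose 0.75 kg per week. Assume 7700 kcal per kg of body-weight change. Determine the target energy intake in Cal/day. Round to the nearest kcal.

Mifflin-St Jeor (female): BMR = 10(100.5) + 6.25(197) − 5(76) − 161 = 1005 + 1231.25 − 380 − 161 = 1695.25 kcal/day.
TEE = 1695.25 × 1.675 = 2839.5438 kcal/day.
Required daily deficit = 0.75 × 7700 ÷ 7 = 825 kcal/day.
Target intake = 2839.5438 − 825 = 2014.5438 kcal/day.

2015 Cal/day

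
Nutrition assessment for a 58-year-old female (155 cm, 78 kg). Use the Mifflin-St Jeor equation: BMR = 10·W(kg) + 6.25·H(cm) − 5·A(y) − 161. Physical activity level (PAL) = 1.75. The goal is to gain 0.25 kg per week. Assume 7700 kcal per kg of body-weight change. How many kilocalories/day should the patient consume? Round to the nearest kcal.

Mifflin-St Jeor (female): BMR = 10(78) + 6.25(155) − 5(58) − 161 = 780 + 968.75 − 290 − 161 = 1297.75 kcal/day.
TEE = 1297.75 × 1.75 = 2271.0625 kcal/day.
Required daily surplus = 0.25 × 7700 ÷ 7 = 275 kcal/day.
Target intake = 2271.0625 + 275 = 2546.0625 kcal/day.

2546 kilocalories/day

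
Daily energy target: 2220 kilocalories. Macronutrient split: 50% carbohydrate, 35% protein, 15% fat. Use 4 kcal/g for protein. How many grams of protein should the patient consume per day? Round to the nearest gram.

194 g/day

Protein energy = 35% × 2220 = 777 kcal.
At 4 kcal/g: 777 ÷ 4 = 194.25 g.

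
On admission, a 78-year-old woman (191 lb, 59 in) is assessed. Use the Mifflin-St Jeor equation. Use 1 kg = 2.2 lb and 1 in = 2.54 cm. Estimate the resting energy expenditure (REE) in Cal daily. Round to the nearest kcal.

Convert to metric: weight = 191 ÷ 2.2 = 86.8182 kg; height = 59 × 2.54 = 149.86 cm.
Mifflin-St Jeor (female): BMR = 10(86.8182) + 6.25(149.86) − 5(78) − 161 = 868.1818 + 936.625 − 390 − 161 = 1253.8068 kcal/day.

1254 Cal daily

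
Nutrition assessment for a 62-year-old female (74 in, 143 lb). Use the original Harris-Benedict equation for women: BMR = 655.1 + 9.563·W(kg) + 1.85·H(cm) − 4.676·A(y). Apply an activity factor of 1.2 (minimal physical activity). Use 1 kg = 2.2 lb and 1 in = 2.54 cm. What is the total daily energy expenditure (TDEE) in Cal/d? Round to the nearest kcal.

Convert to metric: weight = 143 ÷ 2.2 = 65 kg; height = 74 × 2.54 = 187.96 cm.
Harris-Benedict: BMR = 655.1 + 9.563(65) + 1.85(187.96) − 4.676(62) = 1334.509 kcal/day.
TEE = BMR × activity factor = 1334.509 × 1.2 = 1601.4108 kcal/day.

1601 Cal/d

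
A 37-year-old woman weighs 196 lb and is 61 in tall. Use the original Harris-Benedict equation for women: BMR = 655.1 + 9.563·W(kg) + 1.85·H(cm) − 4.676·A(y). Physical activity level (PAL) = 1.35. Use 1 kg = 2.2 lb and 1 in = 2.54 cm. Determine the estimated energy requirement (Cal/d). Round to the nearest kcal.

2188 Cal/d

Convert to metric: weight = 196 ÷ 2.2 = 89.0909 kg; height = 61 × 2.54 = 154.94 cm.
Harris-Benedict: BMR = 655.1 + 9.563(89.0909) + 1.85(154.94) − 4.676(37) = 1620.7034 kcal/day.
TEE = BMR × activity factor = 1620.7034 × 1.35 = 2187.9495 kcal/day.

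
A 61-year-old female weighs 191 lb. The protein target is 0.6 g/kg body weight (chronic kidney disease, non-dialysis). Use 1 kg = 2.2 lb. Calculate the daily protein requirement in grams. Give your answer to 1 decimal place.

Weight in kg = 191 ÷ 2.2 = 86.8182 kg.
Protein = 0.6 g/kg × 86.8182 kg = 52.0909 g/day.

52.1 g/day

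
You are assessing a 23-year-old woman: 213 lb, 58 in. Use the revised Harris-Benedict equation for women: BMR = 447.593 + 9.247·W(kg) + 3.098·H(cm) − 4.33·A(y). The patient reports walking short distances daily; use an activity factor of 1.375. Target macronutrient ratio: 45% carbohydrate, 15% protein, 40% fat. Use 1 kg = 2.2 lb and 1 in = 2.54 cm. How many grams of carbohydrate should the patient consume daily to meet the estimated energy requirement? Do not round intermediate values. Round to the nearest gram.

263 g/day

Convert to metric: weight = 213 ÷ 2.2 = 96.8182 kg; height = 58 × 2.54 = 147.32 cm.
Harris-Benedict: BMR = 447.593 + 9.247(96.8182) + 3.098(147.32) − 4.33(23) = 1699.6781 kcal/day.
TEE = 1699.6781 × 1.375 = 2337.0574 kcal/day.
Carbohydrate energy = 45% × 2337.0574 = 1051.6758 kcal.
Carbohydrate = 1051.6758 ÷ 4 kcal/g = 262.919 g.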